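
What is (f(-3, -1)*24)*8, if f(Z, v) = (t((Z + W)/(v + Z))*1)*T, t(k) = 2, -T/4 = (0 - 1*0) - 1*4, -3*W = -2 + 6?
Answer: 6144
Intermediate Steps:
W = -4/3 (W = -(-2 + 6)/3 = -⅓*4 = -4/3 ≈ -1.3333)
T = 16 (T = -4*((0 - 1*0) - 1*4) = -4*((0 + 0) - 4) = -4*(0 - 4) = -4*(-4) = 16)
f(Z, v) = 32 (f(Z, v) = (2*1)*16 = 2*16 = 32)
(f(-3, -1)*24)*8 = (32*24)*8 = 768*8 = 6144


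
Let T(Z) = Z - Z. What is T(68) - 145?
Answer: -145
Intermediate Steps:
T(Z) = 0
T(68) - 145 = 0 - 145 = -145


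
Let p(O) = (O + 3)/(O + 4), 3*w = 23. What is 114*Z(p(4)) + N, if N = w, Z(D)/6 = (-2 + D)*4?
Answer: -9211/3 ≈ -3070.3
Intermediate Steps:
w = 23/3 (w = (⅓)*23 = 23/3 ≈ 7.6667)
p(O) = (3 + O)/(4 + O)
Z(D) = -48 + 24*D (Z(D) = 6*((-2 + D)*4) = 6*(-8 + 4*D) = -48 + 24*D)
N = 23/3 ≈ 7.6667
114*Z(p(4)) + N = 114*(-48 + 24*((3 + 4)/(4 + 4))) + 23/3 = 114*(-48 + 24*(7/8)) + 23/3 = 114*(-48 + 21) + 23/3 = 114*(-27) + 23/3 = -3078 + 23/3 = -9211/3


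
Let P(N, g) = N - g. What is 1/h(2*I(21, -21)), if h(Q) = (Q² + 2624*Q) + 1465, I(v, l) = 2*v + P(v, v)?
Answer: 1/228937 ≈ 4.3680e-6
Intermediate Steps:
I(v, l) = 2*v (I(v, l) = 2*v + (v - v) = 2*v + 0 = 2*v)
h(Q) = 1465 + Q² + 2624*Q
1/h(2*I(21, -21)) = 1/(1465 + (2*(2*21))² + 2624*(2*(2*21))) = 1/(1465 + (2*42)² + 2624*(2*42)) = 1/(1465 + 84² + 2624*84) = 1/(1465 + 7056 + 220416) = 1/228937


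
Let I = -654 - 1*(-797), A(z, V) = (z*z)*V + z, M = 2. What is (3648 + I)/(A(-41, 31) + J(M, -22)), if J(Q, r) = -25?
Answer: 3791/52045 ≈ 0.072841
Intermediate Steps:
A(z, V) = z + V*z² (A(z, V) = z²*V + z = V*z² + z = z + V*z²)
I = 143 (I = -654 + 797 = 143)
(3648 + I)/(A(-41, 31) + J(M, -22)) = (3648 + 143)/(-41*(1 + 31*(-41)) - 25) = 3791/(-41*(1 - 1271) - 25) = 3791/(-41*(-1270) - 25) = 3791/(52070 - 25) = 3791/52045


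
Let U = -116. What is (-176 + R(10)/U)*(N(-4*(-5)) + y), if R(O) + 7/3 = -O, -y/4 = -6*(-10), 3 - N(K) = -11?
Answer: 6916843/174 ≈ 39752.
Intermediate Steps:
N(K) = 14 (N(K) = 3 - 1*(-11) = 3 + 11 = 14)
y = -240 (y = -(-24)*(-10) = -4*60 = -240)
R(O) = -7/3 - O
(-176 + R(10)/U)*(N(-4*(-5)) + y) = (-176 + (-7/3 - 1*10)/(-116))*(14 - 240) = (-176 + (-7/3 - 10)*(-1/116))*(-226) = (-176 - 37/3*(-1/116))*(-226) = (-176 + 37/348)*(-226) = -61211/348*(-226) = 6916843/174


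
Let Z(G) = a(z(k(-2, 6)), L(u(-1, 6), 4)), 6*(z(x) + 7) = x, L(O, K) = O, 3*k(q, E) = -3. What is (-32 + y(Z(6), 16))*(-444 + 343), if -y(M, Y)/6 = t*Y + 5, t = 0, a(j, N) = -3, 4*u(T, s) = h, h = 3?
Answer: 6262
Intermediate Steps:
k(q, E) = -1 (k(q, E) = (⅓)*(-3) = -1)
u(T, s) = ¾ (u(T, s) = (¼)*3 = ¾)
z(x) = -7 + x/6
Z(G) = -3
y(M, Y) = -30 (y(M, Y) = -6*(0*Y + 5) = -6*(0 + 5) = -6*5 = -30)
(-32 + y(Z(6), 16))*(-444 + 343) = (-32 - 30)*(-444 + 343) = -62*(-101) = 6262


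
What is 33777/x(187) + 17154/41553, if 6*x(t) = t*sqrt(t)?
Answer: 1906/4617 + 202662*sqrt(187)/34969 ≈ 79.665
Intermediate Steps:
x(t) = t**(3/2)/6 (x(t) = (t*sqrt(t))/6 = t**(3/2)/6)
33777/x(187) + 17154/41553 = 33777/((187**(3/2)/6)) + 17154/41553 = 33777/(((187*sqrt(187))/6)) + 17154*(1/41553) = 33777/((187*sqrt(187)/6)) + 1906/4617 = 33777*(6*sqrt(187)/34969) + 1906/4617 = 202662*sqrt(187)/34969 + 1906/4617 = 1906/4617 + 202662*sqrt(187)/34969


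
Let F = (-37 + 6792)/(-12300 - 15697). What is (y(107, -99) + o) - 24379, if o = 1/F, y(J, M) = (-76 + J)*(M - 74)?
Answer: -200935207/6755 ≈ -29746.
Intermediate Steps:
y(J, M) = (-76 + J)*(-74 + M)
F = -6755/27997 (F = 6755/(-27997) = 6755*(-1/27997) = -6755/27997 ≈ -0.24128)
o = -27997/6755 (o = 1/(-6755/27997) = -27997/6755 ≈ -4.1446)
(y(107, -99) + o) - 24379 = ((5624 - 76*(-99) - 74*107 + 107*(-99)) - 27997/6755) - 24379 = ((5624 + 7524 - 7918 - 10593) - 27997/6755) - 24379 = (-5363 - 27997/6755) - 24379 = -36255062/6755 - 24379 = -200935207/6755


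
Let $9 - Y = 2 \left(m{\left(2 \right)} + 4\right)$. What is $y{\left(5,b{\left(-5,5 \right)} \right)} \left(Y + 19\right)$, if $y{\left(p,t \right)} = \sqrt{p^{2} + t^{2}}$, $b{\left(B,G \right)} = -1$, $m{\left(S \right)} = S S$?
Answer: $12 \sqrt{26} \approx 61.188$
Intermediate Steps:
$m{\left(S \right)} = S^{2}$
$Y = -7$ ($Y = 9 - 2 \left(2^{2} + 4\right) = 9 - 2 \left(4 + 4\right) = 9 - 2 \cdot 8 = 9 - 16 = -7$)
$y{\left(5,b{\left(-5,5 \right)} \right)} \left(Y + 19\right) = \sqrt{5^{2} + \left(-1\right)^{2}} \left(-7 + 19\right) = \sqrt{25 + 1} \cdot 12 = \sqrt{26} \cdot 12 = 12 \sqrt{26}$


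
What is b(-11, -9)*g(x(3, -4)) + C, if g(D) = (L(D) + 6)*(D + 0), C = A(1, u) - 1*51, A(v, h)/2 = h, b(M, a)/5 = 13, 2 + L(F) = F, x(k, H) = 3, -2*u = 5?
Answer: 1309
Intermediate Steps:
u = -5/2 (u = -1/2*5 = -5/2 ≈ -2.5000)
L(F) = -2 + F
b(M, a) = 65 (b(M, a) = 5*13 = 65)
A(v, h) = 2*h
C = -56 (C = 2*(-5/2) - 1*51 = -5 - 51 = -56)
g(D) = D*(4 + D) (g(D) = ((-2 + D) + 6)*(D + 0) = (4 + D)*D = D*(4 + D))
b(-11, -9)*g(x(3, -4)) + C = 65*(3*(4 + 3)) - 56 = 65*(3*7) - 56 = 65*21 - 56 = 1365 - 56 = 1309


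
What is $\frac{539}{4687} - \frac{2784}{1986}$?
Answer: $- \frac{1996359}{1551397} \approx -1.2868$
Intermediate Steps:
$\frac{539}{4687} - \frac{2784}{1986} = 539 \cdot \frac{1}{4687} - \frac{464}{331} = \frac{539}{4687} - \frac{464}{331} = - \frac{1996359}{1551397}$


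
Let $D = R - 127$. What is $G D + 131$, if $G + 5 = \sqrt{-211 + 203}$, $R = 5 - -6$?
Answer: $711 - 232 i \sqrt{2} \approx 711.0 - 328.1 i$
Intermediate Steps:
$R = 11$ ($R = 5 + 6 = 11$)
$G = -5 + 2 i \sqrt{2}$ ($G = -5 + \sqrt{-211 + 203} = -5 + \sqrt{-8} = -5 + 2 i \sqrt{2} \approx -5.0 + 2.8284 i$)
$D = -116$ ($D = 11 - 127 = -116$)
$G D + 131 = \left(-5 + 2 i \sqrt{2}\right) \left(-116\right) + 131 = \left(580 - 232 i \sqrt{2}\right) + 131 = 711 - 232 i \sqrt{2}$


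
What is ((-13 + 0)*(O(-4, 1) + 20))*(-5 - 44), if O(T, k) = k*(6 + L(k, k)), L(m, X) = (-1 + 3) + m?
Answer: 18473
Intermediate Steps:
L(m, X) = 2 + m
O(T, k) = k*(8 + k) (O(T, k) = k*(6 + (2 + k)) = k*(8 + k))
((-13 + 0)*(O(-4, 1) + 20))*(-5 - 44) = ((-13 + 0)*(1*(8 + 1) + 20))*(-5 - 44) = -13*(1*9 + 20)*(-49) = -13*(9 + 20)*(-49) = -13*29*(-49) = -377*(-49) = 18473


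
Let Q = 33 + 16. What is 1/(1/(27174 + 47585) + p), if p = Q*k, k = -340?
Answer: -74759/1245484939 ≈ -6.0024e-5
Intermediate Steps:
Q = 49
p = -16660 (p = 49*(-340) = -16660)
1/(1/(27174 + 47585) + p) = 1/(1/(27174 + 47585) - 16660) = 1/(1/74759 - 16660) = 1/(-1245484939/74759) = -74759/1245484939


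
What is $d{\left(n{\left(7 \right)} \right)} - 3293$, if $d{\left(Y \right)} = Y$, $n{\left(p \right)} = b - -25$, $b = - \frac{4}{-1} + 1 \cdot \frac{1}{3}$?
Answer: $- \frac{9791}{3} \approx -3263.7$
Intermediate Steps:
$b = \frac{13}{3}$ ($b = \left(-4\right) \left(-1\right) + 1 \cdot \frac{1}{3} = 4 + \frac{1}{3} = \frac{13}{3} \approx 4.3333$)
$n{\left(p \right)} = \frac{88}{3}$ ($n{\left(p \right)} = \frac{13}{3} - -25 = \frac{13}{3} + 25 = \frac{88}{3}$)
$d{\left(n{\left(7 \right)} \right)} - 3293 = \frac{88}{3} - 3293 = - \frac{9791}{3}$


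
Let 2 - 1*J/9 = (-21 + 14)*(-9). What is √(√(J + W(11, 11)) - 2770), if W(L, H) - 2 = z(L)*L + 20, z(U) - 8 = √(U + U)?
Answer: √(-2770 + √(-439 + 11*√22)) ≈ 0.187 + 52.631*I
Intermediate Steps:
z(U) = 8 + √2*√U (z(U) = 8 + √(U + U) = 8 + √(2*U) = 8 + √2*√U)
W(L, H) = 22 + L*(8 + √2*√L) (W(L, H) = 2 + ((8 + √2*√L)*L + 20) = 2 + (L*(8 + √2*√L) + 20) = 2 + (20 + L*(8 + √2*√L)) = 22 + L*(8 + √2*√L))
J = -549 (J = 18 - 9*(-21 + 14)*(-9) = 18 - (-63)*(-9) = 18 - 9*63 = 18 - 567 = -549)
√(√(J + W(11, 11)) - 2770) = √(√(-549 + (22 + 11*(8 + √2*√11))) - 2770) = √(√(-549 + (22 + 11*(8 + √22))) - 2770) = √(√(-549 + (22 + (88 + 11*√22))) - 2770) = √(√(-549 + (110 + 11*√22)) - 2770) = √(√(-439 + 11*√22) - 2770) = √(-2770 + √(-439 + 11*√22))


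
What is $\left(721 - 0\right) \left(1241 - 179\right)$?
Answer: $765702$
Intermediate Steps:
$\left(721 - 0\right) \left(1241 - 179\right) = \left(721 + 0\right) 1062 = 721 \cdot 1062 = 765702$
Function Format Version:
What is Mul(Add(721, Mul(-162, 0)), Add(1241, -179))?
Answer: 765702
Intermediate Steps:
Mul(Add(721, Mul(-162, 0)), Add(1241, -179)) = Mul(Add(721, 0), 1062) = Mul(721, 1062) = 765702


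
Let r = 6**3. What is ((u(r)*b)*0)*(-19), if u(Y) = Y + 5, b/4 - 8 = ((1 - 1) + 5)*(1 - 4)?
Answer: 0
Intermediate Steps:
b = -28 (b = 32 + 4*(((1 - 1) + 5)*(1 - 4)) = 32 + 4*((0 + 5)*(-3)) = 32 + 4*(5*(-3)) = 32 + 4*(-15) = 32 - 60 = -28)
r = 216
u(Y) = 5 + Y
((u(r)*b)*0)*(-19) = (((5 + 216)*(-28))*0)*(-19) = ((221*(-28))*0)*(-19) = -6188*0*(-19) = 0*(-19) = 0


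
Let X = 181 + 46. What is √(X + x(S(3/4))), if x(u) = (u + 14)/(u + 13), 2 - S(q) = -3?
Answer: √8210/6 ≈ 15.102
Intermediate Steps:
S(q) = 5 (S(q) = 2 - 1*(-3) = 2 + 3 = 5)
x(u) = (14 + u)/(13 + u)
X = 227
√(X + x(S(3/4))) = √(227 + (14 + 5)/(13 + 5)) = √(227 + 19/18) = √(4105/18) = √8210/6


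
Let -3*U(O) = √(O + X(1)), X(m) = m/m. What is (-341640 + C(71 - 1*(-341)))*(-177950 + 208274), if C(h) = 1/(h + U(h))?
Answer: -15822485843533488/1527283 + 90972*√413/1527283 ≈ -1.0360e+10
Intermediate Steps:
X(m) = 1
U(O) = -√(1 + O)/3 (U(O) = -√(O + 1)/3 = -√(1 + O)/3)
C(h) = 1/(h - √(1 + h)/3)
(-341640 + C(71 - 1*(-341)))*(-177950 + 208274) = (-341640 + 3/(-√(1 + (71 - 1*(-341))) + 3*(71 - 1*(-341))))*(-177950 + 208274) = (-341640 + 3/(-√(1 + (71 + 341)) + 3*(71 + 341)))*30324 = (-341640 + 3/(-√(1 + 412) + 3*412))*30324 = (-341640 + 3/(-√413 + 1236))*30324 = (-341640 + 3/(1236 - √413))*30324 = -10359891360 + 90972/(1236 - √413)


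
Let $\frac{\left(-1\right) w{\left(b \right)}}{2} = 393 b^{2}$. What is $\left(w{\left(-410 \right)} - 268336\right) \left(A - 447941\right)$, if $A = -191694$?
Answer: $84684434888360$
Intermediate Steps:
$w{\left(b \right)} = - 786 b^{2}$ ($w{\left(b \right)} = - 2 \cdot 393 b^{2} = - 786 b^{2}$)
$\left(w{\left(-410 \right)} - 268336\right) \left(A - 447941\right) = \left(- 786 \left(-410\right)^{2} - 268336\right) \left(-191694 - 447941\right) = \left(\left(-786\right) 168100 - 268336\right) \left(-639635\right) = \left(-132126600 - 268336\right) \left(-639635\right) = \left(-132394936\right) \left(-639635\right) = 84684434888360$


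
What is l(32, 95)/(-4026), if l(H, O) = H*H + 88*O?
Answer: -1564/671 ≈ -2.3308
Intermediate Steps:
l(H, O) = H² + 88*O
l(32, 95)/(-4026) = (32² + 88*95)/(-4026) = (1024 + 8360)*(-1/4026) = 9384*(-1/4026) = -1564/671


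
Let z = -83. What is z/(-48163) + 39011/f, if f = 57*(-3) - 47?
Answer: -1878868699/10499534 ≈ -178.95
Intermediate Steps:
f = -218 (f = -171 - 47 = -218)
z/(-48163) + 39011/f = -83/(-48163) + 39011/(-218) = -83*(-1/48163) + 39011*(-1/218) = 83/48163 - 39011/218 = -1878868699/10499534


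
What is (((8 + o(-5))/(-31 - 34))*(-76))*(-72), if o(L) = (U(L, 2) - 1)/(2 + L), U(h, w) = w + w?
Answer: -38304/65 ≈ -589.29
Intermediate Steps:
U(h, w) = 2*w
o(L) = 3/(2 + L) (o(L) = (2*2 - 1)/(2 + L) = (4 - 1)/(2 + L) = 3/(2 + L))
(((8 + o(-5))/(-31 - 34))*(-76))*(-72) = (((8 + 3/(2 - 5))/(-31 - 34))*(-76))*(-72) = (((8 + 3/(-3))/(-65))*(-76))*(-72) = (((8 + 3*(-⅓))*(-1/65))*(-76))*(-72) = (((8 - 1)*(-1/65))*(-76))*(-72) = ((7*(-1/65))*(-76))*(-72) = -7/65*(-76)*(-72) = (532/65)*(-72) = -38304/65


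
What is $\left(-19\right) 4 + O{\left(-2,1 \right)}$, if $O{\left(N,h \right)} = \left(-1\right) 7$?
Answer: $-83$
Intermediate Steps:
$O{\left(N,h \right)} = -7$
$\left(-19\right) 4 + O{\left(-2,1 \right)} = \left(-19\right) 4 - 7 = -76 - 7 = -83$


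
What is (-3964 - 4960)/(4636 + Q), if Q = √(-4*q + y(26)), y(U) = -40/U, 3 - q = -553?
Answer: -134457908/69857845 + 4462*I*√94029/69857845 ≈ -1.9247 + 0.019586*I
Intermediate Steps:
q = 556 (q = 3 - 1*(-553) = 3 + 553 = 556)
Q = 2*I*√94029/13 (Q = √(-4*556 - 40/26) = √(-2224 - 40*1/26) = √(-2224 - 20/13) = √(-28932/13) = 2*I*√94029/13 ≈ 47.176*I)
(-3964 - 4960)/(4636 + Q) = (-3964 - 4960)/(4636 + 2*I*√94029/13) = -8924/(4636 + 2*I*√94029/13)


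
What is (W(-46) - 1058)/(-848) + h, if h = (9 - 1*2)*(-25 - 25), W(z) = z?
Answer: -18481/53 ≈ -348.70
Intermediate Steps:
h = -350 (h = (9 - 2)*(-50) = 7*(-50) = -350)
(W(-46) - 1058)/(-848) + h = (-46 - 1058)/(-848) - 350 = -1104*(-1/848) - 350 = 69/53 - 350 = -18481/53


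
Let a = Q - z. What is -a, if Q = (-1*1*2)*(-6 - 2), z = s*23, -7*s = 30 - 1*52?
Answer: 394/7 ≈ 56.286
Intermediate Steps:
s = 22/7 (s = -(30 - 1*52)/7 = -(30 - 52)/7 = -⅐*(-22) = 22/7 ≈ 3.1429)
z = 506/7 (z = (22/7)*23 = 506/7 ≈ 72.286)
Q = 16 (Q = -1*2*(-8) = -2*(-8) = 16)
a = -394/7 (a = 16 - 1*506/7 = 16 - 506/7 = -394/7 ≈ -56.286)
-a = -1*(-394/7) = 394/7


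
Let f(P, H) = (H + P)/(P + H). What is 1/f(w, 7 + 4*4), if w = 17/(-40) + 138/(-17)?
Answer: 1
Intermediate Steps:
w = -5809/680 (w = 17*(-1/40) + 138*(-1/17) = -17/40 - 138/17 = -5809/680 ≈ -8.5426)
f(P, H) = 1 (f(P, H) = (H + P)/(H + P) = 1)
1/f(w, 7 + 4*4) = 1/1 = 1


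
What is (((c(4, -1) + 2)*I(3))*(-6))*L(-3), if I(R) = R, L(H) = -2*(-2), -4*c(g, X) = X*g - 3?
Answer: -270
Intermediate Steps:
c(g, X) = ¾ - X*g/4 (c(g, X) = -(X*g - 3)/4 = -(-3 + X*g)/4 = ¾ - X*g/4)
L(H) = 4
(((c(4, -1) + 2)*I(3))*(-6))*L(-3) = ((((¾ - ¼*(-1)*4) + 2)*3)*(-6))*4 = ((((¾ + 1) + 2)*3)*(-6))*4 = (((7/4 + 2)*3)*(-6))*4 = (((15/4)*3)*(-6))*4 = ((45/4)*(-6))*4 = -135/2*4 = -270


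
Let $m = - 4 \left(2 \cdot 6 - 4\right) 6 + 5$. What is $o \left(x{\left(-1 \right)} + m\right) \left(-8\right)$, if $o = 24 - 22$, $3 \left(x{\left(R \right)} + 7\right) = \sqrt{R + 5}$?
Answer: $\frac{9280}{3} \approx 3093.3$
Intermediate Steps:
$x{\left(R \right)} = -7 + \frac{\sqrt{5 + R}}{3}$ ($x{\left(R \right)} = -7 + \frac{\sqrt{R + 5}}{3} = -7 + \frac{\sqrt{5 + R}}{3}$)
$o = 2$ ($o = 24 - 22 = 2$)
$m = -187$ ($m = - 4 \left(12 - 4\right) 6 + 5 = \left(-4\right) 8 \cdot 6 + 5 = \left(-32\right) 6 + 5 = -192 + 5 = -187$)
$o \left(x{\left(-1 \right)} + m\right) \left(-8\right) = 2 \left(\left(-7 + \frac{\sqrt{5 - 1}}{3}\right) - 187\right) \left(-8\right) = 2 \left(\left(-7 + \frac{\sqrt{4}}{3}\right) - 187\right) \left(-8\right) = 2 \left(\left(-7 + \frac{1}{3} \cdot 2\right) - 187\right) \left(-8\right) = 2 \left(\left(-7 + \frac{2}{3}\right) - 187\right) \left(-8\right) = 2 \left(- \frac{19}{3} - 187\right) \left(-8\right) = 2 \left(- \frac{580}{3}\right) \left(-8\right) = \left(- \frac{1160}{3}\right) \left(-8\right) = \frac{9280}{3}$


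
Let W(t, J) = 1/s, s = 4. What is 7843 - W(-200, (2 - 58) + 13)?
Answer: 31371/4 ≈ 7842.8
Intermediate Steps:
W(t, J) = ¼ (W(t, J) = 1/4 = ¼)
7843 - W(-200, (2 - 58) + 13) = 7843 - 1*¼ = 7843 - ¼ = 31371/4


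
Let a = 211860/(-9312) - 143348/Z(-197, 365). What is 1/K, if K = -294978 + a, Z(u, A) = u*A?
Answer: -55798280/16460423282567 ≈ -3.3898e-6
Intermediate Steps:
Z(u, A) = A*u
a = -1158244727/55798280 (a = 211860/(-9312) - 143348/(365*(-197)) = 211860*(-1/9312) - 143348/(-71905) = -17655/776 - 143348*(-1/71905) = -17655/776 + 143348/71905 = -1158244727/55798280 ≈ -20.758)
K = -16460423282567/55798280 (K = -294978 - 1158244727/55798280 = -16460423282567/55798280 ≈ -2.9500e+5)
1/K = 1/(-16460423282567/55798280) = -55798280/16460423282567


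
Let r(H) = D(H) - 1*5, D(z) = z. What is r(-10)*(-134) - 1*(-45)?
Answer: 2055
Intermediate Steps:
r(H) = -5 + H (r(H) = H - 1*5 = H - 5 = -5 + H)
r(-10)*(-134) - 1*(-45) = (-5 - 10)*(-134) - 1*(-45) = -15*(-134) + 45 = 2010 + 45 = 2055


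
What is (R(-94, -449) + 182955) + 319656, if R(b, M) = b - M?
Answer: 502966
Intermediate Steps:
(R(-94, -449) + 182955) + 319656 = ((-94 - 1*(-449)) + 182955) + 319656 = ((-94 + 449) + 182955) + 319656 = (355 + 182955) + 319656 = 183310 + 319656 = 502966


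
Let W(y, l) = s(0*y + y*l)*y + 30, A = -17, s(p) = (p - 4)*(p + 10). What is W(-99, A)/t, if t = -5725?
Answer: 281412123/5725 ≈ 49155.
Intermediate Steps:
s(p) = (-4 + p)*(10 + p)
W(y, l) = 30 + y*(-40 + l**2*y**2 + 6*l*y) (W(y, l) = (-40 + (0*y + y*l)**2 + 6*(0*y + y*l))*y + 30 = (-40 + (0 + l*y)**2 + 6*(0 + l*y))*y + 30 = (-40 + (l*y)**2 + 6*(l*y))*y + 30 = (-40 + l**2*y**2 + 6*l*y)*y + 30 = y*(-40 + l**2*y**2 + 6*l*y) + 30 = 30 + y*(-40 + l**2*y**2 + 6*l*y))
W(-99, A)/t = (30 - 99*(-40 + (-17)**2*(-99)**2 + 6*(-17)*(-99)))/(-5725) = (30 - 99*(-40 + 289*9801 + 10098))*(-1/5725) = (30 - 99*(-40 + 2832489 + 10098))*(-1/5725) = (30 - 99*2842547)*(-1/5725) = (30 - 281412153)*(-1/5725) = -281412123*(-1/5725) = 281412123/5725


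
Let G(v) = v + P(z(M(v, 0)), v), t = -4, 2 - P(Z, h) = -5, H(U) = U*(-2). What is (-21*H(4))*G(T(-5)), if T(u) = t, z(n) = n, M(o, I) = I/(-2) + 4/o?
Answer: 504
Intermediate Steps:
M(o, I) = 4/o - I/2 (M(o, I) = I*(-½) + 4/o = -I/2 + 4/o = 4/o - I/2)
H(U) = -2*U
P(Z, h) = 7 (P(Z, h) = 2 - 1*(-5) = 2 + 5 = 7)
T(u) = -4
G(v) = 7 + v (G(v) = v + 7 = 7 + v)
(-21*H(4))*G(T(-5)) = (-(-42)*4)*(7 - 4) = -21*(-8)*3 = 168*3 = 504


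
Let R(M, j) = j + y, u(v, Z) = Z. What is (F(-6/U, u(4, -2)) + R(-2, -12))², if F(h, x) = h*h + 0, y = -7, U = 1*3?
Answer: 225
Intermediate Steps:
U = 3
R(M, j) = -7 + j (R(M, j) = j - 7 = -7 + j)
F(h, x) = h² (F(h, x) = h² + 0 = h²)
(F(-6/U, u(4, -2)) + R(-2, -12))² = ((-6/3)² + (-7 - 12))² = ((-6*⅓)² - 19)² = ((-2)² - 19)² = (4 - 19)² = (-15)² = 225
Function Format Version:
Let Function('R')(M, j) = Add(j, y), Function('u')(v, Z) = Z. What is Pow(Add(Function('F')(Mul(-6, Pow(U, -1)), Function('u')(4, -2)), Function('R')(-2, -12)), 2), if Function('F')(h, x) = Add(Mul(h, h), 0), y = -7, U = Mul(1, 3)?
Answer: 225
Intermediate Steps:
U = 3
Function('R')(M, j) = Add(-7, j) (Function('R')(M, j) = Add(j, -7) = Add(-7, j))
Function('F')(h, x) = Pow(h, 2) (Function('F')(h, x) = Add(Pow(h, 2), 0) = Pow(h, 2))
Pow(Add(Function('F')(Mul(-6, Pow(U, -1)), Function('u')(4, -2)), Function('R')(-2, -12)), 2) = Pow(Add(Pow(Mul(-6, Pow(3, -1)), 2), Add(-7, -12)), 2) = Pow(Add(Pow(Mul(-6, Rational(1, 3)), 2), -19), 2) = Pow(Add(Pow(-2, 2), -19), 2) = Pow(Add(4, -19), 2) = Pow(-15, 2) = 225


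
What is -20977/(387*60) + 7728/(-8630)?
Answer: -36047567/20038860 ≈ -1.7989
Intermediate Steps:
-20977/(387*60) + 7728/(-8630) = -20977/23220 + 7728*(-1/8630) = -20977*1/23220 - 3864/4315 = -20977/23220 - 3864/4315 = -36047567/20038860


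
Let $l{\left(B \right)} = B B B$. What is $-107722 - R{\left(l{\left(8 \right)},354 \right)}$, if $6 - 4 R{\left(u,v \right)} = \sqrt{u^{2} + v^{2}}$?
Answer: $- \frac{215447}{2} + \frac{\sqrt{96865}}{2} \approx -1.0757 \cdot 10^{5}$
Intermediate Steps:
$l{\left(B \right)} = B^{3}$ ($l{\left(B \right)} = B^{2} B = B^{3}$)
$R{\left(u,v \right)} = \frac{3}{2} - \frac{\sqrt{u^{2} + v^{2}}}{4}$
$-107722 - R{\left(l{\left(8 \right)},354 \right)} = -107722 - \left(\frac{3}{2} - \frac{\sqrt{\left(8^{3}\right)^{2} + 354^{2}}}{4}\right) = -107722 - \left(\frac{3}{2} - \frac{\sqrt{512^{2} + 125316}}{4}\right) = -107722 - \left(\frac{3}{2} - \frac{\sqrt{262144 + 125316}}{4}\right) = -107722 - \left(\frac{3}{2} - \frac{\sqrt{387460}}{4}\right) = -107722 - \left(\frac{3}{2} - \frac{2 \sqrt{96865}}{4}\right) = -107722 - \left(\frac{3}{2} - \frac{\sqrt{96865}}{2}\right) = - \frac{215447}{2} + \frac{\sqrt{96865}}{2}$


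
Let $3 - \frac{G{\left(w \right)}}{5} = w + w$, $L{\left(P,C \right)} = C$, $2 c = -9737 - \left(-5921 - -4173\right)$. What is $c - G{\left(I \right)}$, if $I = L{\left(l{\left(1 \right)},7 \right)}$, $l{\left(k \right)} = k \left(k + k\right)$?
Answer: $- \frac{7879}{2} \approx -3939.5$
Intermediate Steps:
$l{\left(k \right)} = 2 k^{2}$ ($l{\left(k \right)} = k 2 k = 2 k^{2}$)
$c = - \frac{7989}{2}$ ($c = \frac{-9737 - \left(-5921 - -4173\right)}{2} = \frac{-9737 - \left(-5921 + 4173\right)}{2} = \frac{-9737 - -1748}{2} = \frac{-9737 + 1748}{2} = \frac{1}{2} \left(-7989\right) = - \frac{7989}{2} \approx -3994.5$)
$I = 7$
$G{\left(w \right)} = 15 - 10 w$ ($G{\left(w \right)} = 15 - 5 \left(w + w\right) = 15 - 5 \cdot 2 w = 15 - 10 w$)
$c - G{\left(I \right)} = - \frac{7989}{2} - \left(15 - 70\right) = - \frac{7989}{2} - -55 = - \frac{7989}{2} + 55 = - \frac{7879}{2}$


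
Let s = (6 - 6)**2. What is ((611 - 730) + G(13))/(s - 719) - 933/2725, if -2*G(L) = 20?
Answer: -319302/1959275 ≈ -0.16297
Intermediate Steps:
G(L) = -10 (G(L) = -1/2*20 = -10)
s = 0 (s = 0**2 = 0)
((611 - 730) + G(13))/(s - 719) - 933/2725 = ((611 - 730) - 10)/(0 - 719) - 933/2725 = (-119 - 10)/(-719) - 933*1/2725 = -129*(-1/719) - 933/2725 = 129/719 - 933/2725 = -319302/1959275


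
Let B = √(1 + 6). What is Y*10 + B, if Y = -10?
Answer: -100 + √7 ≈ -97.354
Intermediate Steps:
B = √7 ≈ 2.6458
Y*10 + B = -10*10 + √7 = -100 + √7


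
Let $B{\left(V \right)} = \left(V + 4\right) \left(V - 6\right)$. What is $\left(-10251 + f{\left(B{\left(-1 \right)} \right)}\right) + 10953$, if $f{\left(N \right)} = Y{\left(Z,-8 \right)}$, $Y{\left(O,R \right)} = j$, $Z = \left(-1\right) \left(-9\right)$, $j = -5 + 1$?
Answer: $698$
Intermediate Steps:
$j = -4$
$B{\left(V \right)} = \left(-6 + V\right) \left(4 + V\right)$ ($B{\left(V \right)} = \left(4 + V\right) \left(-6 + V\right) = \left(-6 + V\right) \left(4 + V\right)$)
$Z = 9$
$Y{\left(O,R \right)} = -4$
$f{\left(N \right)} = -4$
$\left(-10251 + f{\left(B{\left(-1 \right)} \right)}\right) + 10953 = \left(-10251 - 4\right) + 10953 = -10255 + 10953 = 698$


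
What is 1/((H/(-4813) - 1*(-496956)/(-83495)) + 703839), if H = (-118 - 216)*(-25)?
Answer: 401861435/282842661516487 ≈ 1.4208e-6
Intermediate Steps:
H = 8350 (H = -334*(-25) = 8350)
1/((H/(-4813) - 1*(-496956)/(-83495)) + 703839) = 1/((8350/(-4813) - 1*(-496956)/(-83495)) + 703839) = 1/((8350*(-1/4813) + 496956*(-1/83495)) + 703839) = 1/((-8350/4813 - 496956/83495) + 703839) = 1/(-3089032478/401861435 + 703839) = 1/(282842661516487/401861435) = 401861435/282842661516487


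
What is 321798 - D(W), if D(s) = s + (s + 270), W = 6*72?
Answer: 320664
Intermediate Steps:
W = 432
D(s) = 270 + 2*s (D(s) = s + (270 + s) = 270 + 2*s)
321798 - D(W) = 321798 - (270 + 2*432) = 321798 - (270 + 864) = 321798 - 1*1134 = 321798 - 1134 = 320664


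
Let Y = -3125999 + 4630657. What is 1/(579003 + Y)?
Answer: 1/2083661 ≈ 4.7992e-7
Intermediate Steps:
Y = 1504658
1/(579003 + Y) = 1/(579003 + 1504658) = 1/2083661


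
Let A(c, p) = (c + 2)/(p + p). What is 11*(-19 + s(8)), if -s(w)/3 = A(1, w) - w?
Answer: 781/16 ≈ 48.813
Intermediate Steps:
A(c, p) = (2 + c)/(2*p) (A(c, p) = (2 + c)/((2*p)) = (2 + c)*(1/(2*p)) = (2 + c)/(2*p))
s(w) = 3*w - 9/(2*w) (s(w) = -3*((2 + 1)/(2*w) - w) = -3*((½)*3/w - w) = -3*(3/(2*w) - w) = -3*(-w + 3/(2*w)) = 3*w - 9/(2*w))
11*(-19 + s(8)) = 11*(-19 + (3*8 - 9/2/8)) = 11*(-19 + (24 - 9/2*⅛)) = 11*(-19 + (24 - 9/16)) = 11*(-19 + 375/16) = 11*(71/16) = 781/16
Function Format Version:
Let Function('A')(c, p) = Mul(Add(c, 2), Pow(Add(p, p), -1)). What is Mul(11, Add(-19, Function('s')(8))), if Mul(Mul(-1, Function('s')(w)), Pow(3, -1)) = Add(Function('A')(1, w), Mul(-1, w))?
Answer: Rational(781, 16) ≈ 48.813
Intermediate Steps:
Function('A')(c, p) = Mul(Rational(1, 2), Pow(p, -1), Add(2, c)) (Function('A')(c, p) = Mul(Add(2, c), Pow(Mul(2, p), -1)) = Mul(Add(2, c), Mul(Rational(1, 2), Pow(p, -1))) = Mul(Rational(1, 2), Pow(p, -1), Add(2, c)))
Function('s')(w) = Add(Mul(3, w), Mul(Rational(-9, 2), Pow(w, -1))) (Function('s')(w) = Mul(-3, Add(Mul(Rational(1, 2), Pow(w, -1), Add(2, 1)), Mul(-1, w))) = Mul(-3, Add(Mul(Rational(1, 2), Pow(w, -1), 3), Mul(-1, w))) = Mul(-3, Add(Mul(Rational(3, 2), Pow(w, -1)), Mul(-1, w))) = Mul(-3, Add(Mul(-1, w), Mul(Rational(3, 2), Pow(w, -1)))) = Add(Mul(3, w), Mul(Rational(-9, 2), Pow(w, -1))))
Mul(11, Add(-19, Function('s')(8))) = Mul(11, Add(-19, Add(Mul(3, 8), Mul(Rational(-9, 2), Pow(8, -1))))) = Mul(11, Add(-19, Add(24, Mul(Rational(-9, 2), Rational(1, 8))))) = Mul(11, Add(-19, Add(24, Rational(-9, 16)))) = Mul(11, Add(-19, Rational(375, 16))) = Mul(11, Rational(71, 16)) = Rational(781, 16)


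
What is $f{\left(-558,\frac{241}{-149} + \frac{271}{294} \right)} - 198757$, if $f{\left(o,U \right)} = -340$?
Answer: $-199097$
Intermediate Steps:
$f{\left(-558,\frac{241}{-149} + \frac{271}{294} \right)} - 198757 = -340 - 198757 = -199097$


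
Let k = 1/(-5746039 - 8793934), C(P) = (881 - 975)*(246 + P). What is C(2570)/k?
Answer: 3848789012992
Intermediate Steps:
C(P) = -23124 - 94*P (C(P) = -94*(246 + P) = -23124 - 94*P)
k = -1/14539973 (k = 1/(-14539973) = -1/14539973 ≈ -6.8776e-8)
C(2570)/k = (-23124 - 94*2570)/(-1/14539973) = (-23124 - 241580)*(-14539973) = -264704*(-14539973) = 3848789012992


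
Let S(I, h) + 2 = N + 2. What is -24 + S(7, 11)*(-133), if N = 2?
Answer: -290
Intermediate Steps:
S(I, h) = 2 (S(I, h) = -2 + (2 + 2) = -2 + 4 = 2)
-24 + S(7, 11)*(-133) = -24 + 2*(-133) = -24 - 266 = -290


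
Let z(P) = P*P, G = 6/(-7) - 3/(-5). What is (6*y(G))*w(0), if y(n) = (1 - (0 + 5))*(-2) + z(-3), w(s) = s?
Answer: 0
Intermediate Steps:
G = -9/35 (G = 6*(-⅐) - 3*(-⅕) = -6/7 + ⅗ = -9/35 ≈ -0.25714)
z(P) = P²
y(n) = 17 (y(n) = (1 - (0 + 5))*(-2) + (-3)² = (1 - 1*5)*(-2) + 9 = (1 - 5)*(-2) + 9 = -4*(-2) + 9 = 8 + 9 = 17)
(6*y(G))*w(0) = (6*17)*0 = 102*0 = 0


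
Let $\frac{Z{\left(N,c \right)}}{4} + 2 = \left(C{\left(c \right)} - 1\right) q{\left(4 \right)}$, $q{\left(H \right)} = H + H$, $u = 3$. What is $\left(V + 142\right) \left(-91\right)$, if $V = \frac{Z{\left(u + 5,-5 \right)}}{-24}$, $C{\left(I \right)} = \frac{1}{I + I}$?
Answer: $- \frac{65429}{5} \approx -13086.0$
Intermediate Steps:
$q{\left(H \right)} = 2 H$
$C{\left(I \right)} = \frac{1}{2 I}$
$Z{\left(N,c \right)} = -40 + \frac{16}{c}$ ($Z{\left(N,c \right)} = -8 + 4 \left(\frac{1}{2 c} - 1\right) 2 \cdot 4 = -8 + 4 \left(-1 + \frac{1}{2 c}\right) 8 = -8 + 4 \left(-8 + \frac{4}{c}\right) = -8 - \left(32 - \frac{16}{c}\right) = -40 + \frac{16}{c}$)
$V = \frac{9}{5}$ ($V = \frac{-40 + \frac{16}{-5}}{-24} = \left(-40 + 16 \left(- \frac{1}{5}\right)\right) \left(- \frac{1}{24}\right) = \left(-40 - \frac{16}{5}\right) \left(- \frac{1}{24}\right) = \left(- \frac{216}{5}\right) \left(- \frac{1}{24}\right) = \frac{9}{5} \approx 1.8$)
$\left(V + 142\right) \left(-91\right) = \left(\frac{9}{5} + 142\right) \left(-91\right) = \frac{719}{5} \left(-91\right) = - \frac{65429}{5}$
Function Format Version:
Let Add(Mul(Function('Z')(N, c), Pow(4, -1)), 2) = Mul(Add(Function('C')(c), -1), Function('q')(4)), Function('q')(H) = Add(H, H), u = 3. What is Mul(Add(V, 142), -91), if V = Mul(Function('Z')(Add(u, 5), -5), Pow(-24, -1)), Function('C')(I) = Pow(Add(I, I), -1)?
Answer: Rational(-65429, 5) ≈ -13086.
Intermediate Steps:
Function('q')(H) = Mul(2, H)
Function('C')(I) = Mul(Rational(1, 2), Pow(I, -1)) (Function('C')(I) = Pow(Mul(2, I), -1) = Mul(Rational(1, 2), Pow(I, -1)))
Function('Z')(N, c) = Add(-40, Mul(16, Pow(c, -1))) (Function('Z')(N, c) = Add(-8, Mul(4, Mul(Add(Mul(Rational(1, 2), Pow(c, -1)), -1), Mul(2, 4)))) = Add(-8, Mul(4, Mul(Add(-1, Mul(Rational(1, 2), Pow(c, -1))), 8))) = Add(-8, Mul(4, Add(-8, Mul(4, Pow(c, -1))))) = Add(-8, Add(-32, Mul(16, Pow(c, -1)))) = Add(-40, Mul(16, Pow(c, -1))))
V = Rational(9, 5) (V = Mul(Add(-40, Mul(16, Pow(-5, -1))), Pow(-24, -1)) = Mul(Add(-40, Mul(16, Rational(-1, 5))), Rational(-1, 24)) = Mul(Add(-40, Rational(-16, 5)), Rational(-1, 24)) = Mul(Rational(-216, 5), Rational(-1, 24)) = Rational(9, 5) ≈ 1.8000)
Mul(Add(V, 142), -91) = Mul(Add(Rational(9, 5), 142), -91) = Mul(Rational(719, 5), -91) = Rational(-65429, 5)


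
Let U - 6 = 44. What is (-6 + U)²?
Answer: 1936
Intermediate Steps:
U = 50 (U = 6 + 44 = 50)
(-6 + U)² = (-6 + 50)² = 44² = 1936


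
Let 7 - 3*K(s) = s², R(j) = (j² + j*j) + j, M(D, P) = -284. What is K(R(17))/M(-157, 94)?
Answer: 59003/142 ≈ 415.51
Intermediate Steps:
R(j) = j + 2*j² (R(j) = (j² + j²) + j = 2*j² + j = j + 2*j²)
K(s) = 7/3 - s²/3
K(R(17))/M(-157, 94) = (7/3 - 289*(1 + 2*17)²/3)/(-284) = (7/3 - 289*(1 + 34)²/3)*(-1/284) = (7/3 - (17*35)²/3)*(-1/284) = (7/3 - ⅓*595²)*(-1/284) = (7/3 - ⅓*354025)*(-1/284) = (7/3 - 354025/3)*(-1/284) = -118006*(-1/284) = 59003/142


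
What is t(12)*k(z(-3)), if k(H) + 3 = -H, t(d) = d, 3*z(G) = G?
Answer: -24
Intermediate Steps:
z(G) = G/3
k(H) = -3 - H
t(12)*k(z(-3)) = 12*(-3 - (-3)/3) = 12*(-3 - 1*(-1)) = 12*(-3 + 1) = 12*(-2) = -24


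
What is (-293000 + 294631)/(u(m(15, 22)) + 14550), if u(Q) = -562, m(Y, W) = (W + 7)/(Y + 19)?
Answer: 1631/13988 ≈ 0.11660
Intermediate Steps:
m(Y, W) = (7 + W)/(19 + Y)
(-293000 + 294631)/(u(m(15, 22)) + 14550) = (-293000 + 294631)/(-562 + 14550) = 1631/13988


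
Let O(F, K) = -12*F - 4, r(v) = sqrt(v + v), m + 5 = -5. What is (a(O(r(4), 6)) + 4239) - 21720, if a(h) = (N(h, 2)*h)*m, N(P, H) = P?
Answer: -29161 - 1920*sqrt(2) ≈ -31876.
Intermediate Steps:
m = -10 (m = -5 - 5 = -10)
r(v) = sqrt(2)*sqrt(v) (r(v) = sqrt(2*v) = sqrt(2)*sqrt(v))
O(F, K) = -4 - 12*F
a(h) = -10*h**2 (a(h) = (h*h)*(-10) = h**2*(-10) = -10*h**2)
(a(O(r(4), 6)) + 4239) - 21720 = (-10*(-4 - 12*sqrt(2)*sqrt(4))**2 + 4239) - 21720 = (-10*(-4 - 12*sqrt(2)*2)**2 + 4239) - 21720 = (-10*(-4 - 24*sqrt(2))**2 + 4239) - 21720 = (4239 - 10*(-4 - 24*sqrt(2))**2) - 21720 = -17481 - 10*(-4 - 24*sqrt(2))**2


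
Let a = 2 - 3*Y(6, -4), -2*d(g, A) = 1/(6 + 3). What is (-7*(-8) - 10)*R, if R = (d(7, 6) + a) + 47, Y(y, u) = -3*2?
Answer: 27715/9 ≈ 3079.4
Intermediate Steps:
Y(y, u) = -6
d(g, A) = -1/18 (d(g, A) = -1/(2*(6 + 3)) = -1/2/9 = -1/2*1/9 = -1/18)
a = 20 (a = 2 - 3*(-6) = 2 + 18 = 20)
R = 1205/18 (R = (-1/18 + 20) + 47 = 359/18 + 47 = 1205/18 ≈ 66.944)
(-7*(-8) - 10)*R = (-7*(-8) - 10)*(1205/18) = (56 - 10)*(1205/18) = 46*(1205/18) = 27715/9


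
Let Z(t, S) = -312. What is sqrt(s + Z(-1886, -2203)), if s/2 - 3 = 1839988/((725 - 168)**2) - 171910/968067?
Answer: I*sqrt(9513818597281107518)/179737773 ≈ 17.161*I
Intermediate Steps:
s = 5257844427310/300341818683 (s = 6 + 2*(1839988/((725 - 168)**2) - 171910/968067) = 6 + 2*(1839988/(557**2) - 171910*1/968067) = 6 + 2*(1839988/310249 - 171910/968067) = 6 + 2*(1727896757606/300341818683) = 6 + 3455793515212/300341818683 = 5257844427310/300341818683 ≈ 17.506)
sqrt(s + Z(-1886, -2203)) = sqrt(5257844427310/300341818683 - 312) = sqrt(-88448803001786/300341818683) = I*sqrt(9513818597281107518)/179737773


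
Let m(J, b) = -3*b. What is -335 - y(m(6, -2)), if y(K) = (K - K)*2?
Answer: -335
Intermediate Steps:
y(K) = 0 (y(K) = 0*2 = 0)
-335 - y(m(6, -2)) = -335 - 1*0 = -335 + 0 = -335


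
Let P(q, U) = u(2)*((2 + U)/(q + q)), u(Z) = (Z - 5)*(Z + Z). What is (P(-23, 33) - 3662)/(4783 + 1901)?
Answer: -21004/38433 ≈ -0.54651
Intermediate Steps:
u(Z) = 2*Z*(-5 + Z) (u(Z) = (-5 + Z)*(2*Z) = 2*Z*(-5 + Z))
P(q, U) = -6*(2 + U)/q (P(q, U) = (2*2*(-5 + 2))*((2 + U)/(q + q)) = (2*2*(-3))*((2 + U)/((2*q))) = -12*(2 + U)*1/(2*q) = -6*(2 + U)/q)
(P(-23, 33) - 3662)/(4783 + 1901) = (6*(-2 - 1*33)/(-23) - 3662)/(4783 + 1901) = (6*(-1/23)*(-2 - 33) - 3662)/6684 = (6*(-1/23)*(-35) - 3662)*(1/6684) = (210/23 - 3662)*(1/6684) = -84016/23*1/6684 = -21004/38433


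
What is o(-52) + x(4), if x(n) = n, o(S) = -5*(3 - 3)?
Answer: 4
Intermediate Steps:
o(S) = 0 (o(S) = -5*0 = 0)
o(-52) + x(4) = 0 + 4 = 4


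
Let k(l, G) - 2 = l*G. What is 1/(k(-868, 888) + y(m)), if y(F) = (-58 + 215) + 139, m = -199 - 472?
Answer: -1/770486 ≈ -1.2979e-6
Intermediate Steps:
m = -671
k(l, G) = 2 + G*l (k(l, G) = 2 + l*G = 2 + G*l)
y(F) = 296 (y(F) = 157 + 139 = 296)
1/(k(-868, 888) + y(m)) = 1/((2 + 888*(-868)) + 296) = 1/((2 - 770784) + 296) = 1/(-770782 + 296) = 1/(-770486) = -1/770486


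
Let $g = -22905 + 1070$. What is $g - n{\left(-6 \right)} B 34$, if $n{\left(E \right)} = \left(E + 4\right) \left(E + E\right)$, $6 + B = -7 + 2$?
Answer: $-12859$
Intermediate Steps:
$B = -11$ ($B = -6 + \left(-7 + 2\right) = -6 - 5 = -11$)
$n{\left(E \right)} = 2 E \left(4 + E\right)$ ($n{\left(E \right)} = \left(4 + E\right) 2 E = 2 E \left(4 + E\right)$)
$g = -21835$
$g - n{\left(-6 \right)} B 34 = -21835 - 2 \left(-6\right) \left(4 - 6\right) \left(-11\right) 34 = -21835 - 2 \left(-6\right) \left(-2\right) \left(-11\right) 34 = -21835 - 24 \left(-11\right) 34 = -21835 - \left(-264\right) 34 = -21835 - -8976 = -21835 + 8976 = -12859$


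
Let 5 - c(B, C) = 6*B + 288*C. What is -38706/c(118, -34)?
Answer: -38706/9089 ≈ -4.2586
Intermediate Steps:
c(B, C) = 5 - 288*C - 6*B (c(B, C) = 5 - (6*B + 288*C) = 5 + (-288*C - 6*B) = 5 - 288*C - 6*B)
-38706/c(118, -34) = -38706/(5 - 288*(-34) - 6*118) = -38706/(5 + 9792 - 708) = -38706/9089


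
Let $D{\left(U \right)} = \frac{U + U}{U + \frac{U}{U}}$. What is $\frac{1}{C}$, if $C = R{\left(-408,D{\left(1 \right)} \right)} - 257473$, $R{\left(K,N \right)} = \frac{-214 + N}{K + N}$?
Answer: $- \frac{407}{104791298} \approx -3.8839 \cdot 10^{-6}$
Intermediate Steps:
$D{\left(U \right)} = \frac{2 U}{1 + U}$ ($D{\left(U \right)} = \frac{2 U}{U + 1} = \frac{2 U}{1 + U}$)
$R{\left(K,N \right)} = \frac{-214 + N}{K + N}$
$C = - \frac{104791298}{407}$ ($C = \frac{-214 + 2 \cdot 1 \frac{1}{1 + 1}}{-408 + 2 \cdot 1 \frac{1}{1 + 1}} - 257473 = \frac{-214 + 2 \cdot 1 \cdot \frac{1}{2}}{-408 + 2 \cdot 1 \cdot \frac{1}{2}} - 257473 = \frac{-214 + 1}{-408 + 1} - 257473 = \frac{1}{-407} \left(-213\right) - 257473 = \left(- \frac{1}{407}\right) \left(-213\right) - 257473 = \frac{213}{407} - 257473 = - \frac{104791298}{407} \approx -2.5747 \cdot 10^{5}$)
$\frac{1}{C} = \frac{1}{- \frac{104791298}{407}} = - \frac{407}{104791298}$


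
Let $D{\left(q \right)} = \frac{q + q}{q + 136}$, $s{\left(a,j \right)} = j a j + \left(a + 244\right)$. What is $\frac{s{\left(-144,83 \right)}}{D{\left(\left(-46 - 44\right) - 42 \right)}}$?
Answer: $\frac{495958}{33} \approx 15029.0$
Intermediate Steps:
$s{\left(a,j \right)} = 244 + a + a j^{2}$ ($s{\left(a,j \right)} = a j j + \left(244 + a\right) = a j^{2} + \left(244 + a\right) = 244 + a + a j^{2}$)
$D{\left(q \right)} = \frac{2 q}{136 + q}$
$\frac{s{\left(-144,83 \right)}}{D{\left(\left(-46 - 44\right) - 42 \right)}} = \frac{244 - 144 - 144 \cdot 83^{2}}{2 \left(\left(-46 - 44\right) - 42\right) \frac{1}{136 - 132}} = \frac{244 - 144 - 992016}{2 \left(-90 - 42\right) \frac{1}{136 - 132}} = \frac{244 - 144 - 992016}{2 \left(-132\right) \frac{1}{136 - 132}} = - \frac{991916}{2 \left(-132\right) \frac{1}{4}} = - \frac{991916}{-66} = \left(-991916\right) \left(- \frac{1}{66}\right) = \frac{495958}{33}$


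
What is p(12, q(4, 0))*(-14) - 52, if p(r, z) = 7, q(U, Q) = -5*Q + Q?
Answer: -150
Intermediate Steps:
q(U, Q) = -4*Q
p(12, q(4, 0))*(-14) - 52 = 7*(-14) - 52 = -98 - 52 = -150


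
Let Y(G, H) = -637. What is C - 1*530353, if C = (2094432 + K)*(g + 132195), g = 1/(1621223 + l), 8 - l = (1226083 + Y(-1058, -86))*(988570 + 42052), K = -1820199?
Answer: 45784810414571282473609/1262969986181 ≈ 3.6252e+10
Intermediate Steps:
l = -1262971607404 (l = 8 - (1226083 - 637)*(988570 + 42052) = 8 - 1225446*1030622 = 8 - 1*1262971607412 = 8 - 1262971607412 = -1262971607404)
g = -1/1262969986181 (g = 1/(1621223 - 1262971607404) = 1/(-1262969986181) = -1/1262969986181 ≈ -7.9178e-13)
C = 45785480234492363525502/1262969986181 (C = (2094432 - 1820199)*(-1/1262969986181 + 132195) = 274233*(166958317323197294/1262969986181) = 45785480234492363525502/1262969986181 ≈ 3.6252e+10)
C - 1*530353 = 45785480234492363525502/1262969986181 - 1*530353 = 45785480234492363525502/1262969986181 - 530353 = 45784810414571282473609/1262969986181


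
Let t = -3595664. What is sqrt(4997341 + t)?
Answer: sqrt(1401677) ≈ 1183.9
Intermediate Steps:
sqrt(4997341 + t) = sqrt(4997341 - 3595664) = sqrt(1401677)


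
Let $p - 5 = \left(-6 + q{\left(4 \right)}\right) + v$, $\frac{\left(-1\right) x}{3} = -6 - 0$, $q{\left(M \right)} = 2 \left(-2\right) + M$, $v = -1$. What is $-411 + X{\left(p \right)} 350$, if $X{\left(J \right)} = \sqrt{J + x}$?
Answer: $989$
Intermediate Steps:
$q{\left(M \right)} = -4 + M$
$x = 18$ ($x = - 3 \left(-6 - 0\right) = - 3 \left(-6 + 0\right) = \left(-3\right) \left(-6\right) = 18$)
$p = -2$ ($p = 5 + \left(\left(-6 + \left(-4 + 4\right)\right) - 1\right) = 5 + \left(\left(-6 + 0\right) - 1\right) = 5 - 7 = -2$)
$X{\left(J \right)} = \sqrt{18 + J}$ ($X{\left(J \right)} = \sqrt{J + 18} = \sqrt{18 + J}$)
$-411 + X{\left(p \right)} 350 = -411 + \sqrt{18 - 2} \cdot 350 = -411 + \sqrt{16} \cdot 350 = -411 + 4 \cdot 350 = -411 + 1400 = 989$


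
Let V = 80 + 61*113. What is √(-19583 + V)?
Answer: I*√12610 ≈ 112.29*I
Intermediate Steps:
V = 6973 (V = 80 + 6893 = 6973)
√(-19583 + V) = √(-19583 + 6973) = √(-12610) = I*√12610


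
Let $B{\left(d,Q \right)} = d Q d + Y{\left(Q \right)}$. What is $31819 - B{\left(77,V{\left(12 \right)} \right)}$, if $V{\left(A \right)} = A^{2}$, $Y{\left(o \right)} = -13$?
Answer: $-821944$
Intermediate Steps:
$B{\left(d,Q \right)} = -13 + Q d^{2}$ ($B{\left(d,Q \right)} = d Q d - 13 = Q d d - 13 = Q d^{2} - 13 = -13 + Q d^{2}$)
$31819 - B{\left(77,V{\left(12 \right)} \right)} = 31819 - \left(-13 + 12^{2} \cdot 77^{2}\right) = 31819 - \left(-13 + 144 \cdot 5929\right) = 31819 - \left(-13 + 853776\right) = 31819 - 853763 = -821944$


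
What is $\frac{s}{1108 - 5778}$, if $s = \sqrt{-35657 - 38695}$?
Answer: $- \frac{2 i \sqrt{4647}}{2335} \approx - 0.058389 i$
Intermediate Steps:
$s = 4 i \sqrt{4647}$ ($s = \sqrt{-74352} = 4 i \sqrt{4647} \approx 272.68 i$)
$\frac{s}{1108 - 5778} = \frac{4 i \sqrt{4647}}{1108 - 5778} = \frac{4 i \sqrt{4647}}{-4670} = 4 i \sqrt{4647} \left(- \frac{1}{4670}\right) = - \frac{2 i \sqrt{4647}}{2335}$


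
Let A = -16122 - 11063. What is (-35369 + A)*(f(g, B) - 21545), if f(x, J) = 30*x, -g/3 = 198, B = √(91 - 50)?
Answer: 2462438210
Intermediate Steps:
B = √41 ≈ 6.4031
g = -594 (g = -3*198 = -594)
A = -27185
(-35369 + A)*(f(g, B) - 21545) = (-35369 - 27185)*(30*(-594) - 21545) = -62554*(-17820 - 21545) = -62554*(-39365) = 2462438210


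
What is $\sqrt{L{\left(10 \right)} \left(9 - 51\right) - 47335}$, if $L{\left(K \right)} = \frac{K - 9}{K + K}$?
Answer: $\frac{i \sqrt{4733710}}{10} \approx 217.57 i$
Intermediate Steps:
$L{\left(K \right)} = \frac{-9 + K}{2 K}$
$\sqrt{L{\left(10 \right)} \left(9 - 51\right) - 47335} = \sqrt{\frac{-9 + 10}{2 \cdot 10} \left(9 - 51\right) - 47335} = \sqrt{\frac{1}{2} \cdot \frac{1}{10} \cdot 1 \left(-42\right) - 47335} = \sqrt{\frac{1}{20} \left(-42\right) - 47335} = \sqrt{- \frac{21}{10} - 47335} = \sqrt{- \frac{473371}{10}} = \frac{i \sqrt{4733710}}{10}$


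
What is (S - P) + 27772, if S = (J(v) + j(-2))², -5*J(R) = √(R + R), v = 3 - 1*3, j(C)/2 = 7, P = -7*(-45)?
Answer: 27653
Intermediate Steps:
P = 315
j(C) = 14 (j(C) = 2*7 = 14)
v = 0 (v = 3 - 3 = 0)
J(R) = -√2*√R/5 (J(R) = -√(R + R)/5 = -√2*√R/5)
S = 196 (S = (-√2*√0/5 + 14)² = (-⅕*√2*0 + 14)² = (0 + 14)² = 14² = 196)
(S - P) + 27772 = (196 - 1*315) + 27772 = (196 - 315) + 27772 = -119 + 27772 = 27653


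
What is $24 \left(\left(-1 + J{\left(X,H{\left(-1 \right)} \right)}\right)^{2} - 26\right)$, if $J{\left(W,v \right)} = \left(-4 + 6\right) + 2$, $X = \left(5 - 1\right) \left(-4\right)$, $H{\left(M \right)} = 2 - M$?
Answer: $-408$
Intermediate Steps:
$X = -16$ ($X = 4 \left(-4\right) = -16$)
$J{\left(W,v \right)} = 4$ ($J{\left(W,v \right)} = 2 + 2 = 4$)
$24 \left(\left(-1 + J{\left(X,H{\left(-1 \right)} \right)}\right)^{2} - 26\right) = 24 \left(\left(-1 + 4\right)^{2} - 26\right) = 24 \left(3^{2} - 26\right) = 24 \left(9 - 26\right) = 24 \left(-17\right) = -408$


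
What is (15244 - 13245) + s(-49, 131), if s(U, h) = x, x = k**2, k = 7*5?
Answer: 3224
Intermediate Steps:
k = 35
x = 1225 (x = 35**2 = 1225)
s(U, h) = 1225
(15244 - 13245) + s(-49, 131) = (15244 - 13245) + 1225 = 1999 + 1225 = 3224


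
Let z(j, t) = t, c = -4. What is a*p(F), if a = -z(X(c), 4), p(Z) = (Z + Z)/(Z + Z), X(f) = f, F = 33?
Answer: -4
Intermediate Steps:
p(Z) = 1 (p(Z) = (2*Z)/((2*Z)) = (2*Z)*(1/(2*Z)) = 1)
a = -4 (a = -1*4 = -4)
a*p(F) = -4*1 = -4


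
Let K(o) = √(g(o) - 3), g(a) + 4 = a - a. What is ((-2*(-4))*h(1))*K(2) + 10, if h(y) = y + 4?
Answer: 10 + 40*I*√7 ≈ 10.0 + 105.83*I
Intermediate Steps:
g(a) = -4 (g(a) = -4 + (a - a) = -4 + 0 = -4)
h(y) = 4 + y
K(o) = I*√7 (K(o) = √(-4 - 3) = √(-7) = I*√7)
((-2*(-4))*h(1))*K(2) + 10 = ((-2*(-4))*(4 + 1))*(I*√7) + 10 = (8*5)*(I*√7) + 10 = 40*(I*√7) + 10 = 40*I*√7 + 10 = 10 + 40*I*√7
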